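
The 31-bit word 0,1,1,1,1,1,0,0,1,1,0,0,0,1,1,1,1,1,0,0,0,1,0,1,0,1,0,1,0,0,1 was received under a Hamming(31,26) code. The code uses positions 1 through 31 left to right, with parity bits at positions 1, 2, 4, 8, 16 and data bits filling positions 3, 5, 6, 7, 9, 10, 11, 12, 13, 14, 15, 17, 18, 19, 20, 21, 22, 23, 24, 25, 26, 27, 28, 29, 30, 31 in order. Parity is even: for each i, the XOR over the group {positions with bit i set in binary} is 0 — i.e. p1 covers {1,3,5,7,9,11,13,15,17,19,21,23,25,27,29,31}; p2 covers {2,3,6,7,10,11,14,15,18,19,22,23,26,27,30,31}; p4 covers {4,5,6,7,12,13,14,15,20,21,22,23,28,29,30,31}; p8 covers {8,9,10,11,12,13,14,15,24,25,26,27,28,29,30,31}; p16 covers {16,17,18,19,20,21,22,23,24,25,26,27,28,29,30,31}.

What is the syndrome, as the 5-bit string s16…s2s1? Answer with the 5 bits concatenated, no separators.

s1 (pos 1,3,5,7,9,11,13,15,17,19,21,23,25,27,29,31): 0⊕1⊕1⊕0⊕1⊕0⊕0⊕1⊕1⊕0⊕0⊕0⊕0⊕0⊕0⊕1 = 0
s2 (pos 2,3,6,7,10,11,14,15,18,19,22,23,26,27,30,31): 1⊕1⊕1⊕0⊕1⊕0⊕1⊕1⊕1⊕0⊕1⊕0⊕1⊕0⊕0⊕1 = 0
s4 (pos 4,5,6,7,12,13,14,15,20,21,22,23,28,29,30,31): 1⊕1⊕1⊕0⊕0⊕0⊕1⊕1⊕0⊕0⊕1⊕0⊕1⊕0⊕0⊕1 = 0
s8 (pos 8,9,10,11,12,13,14,15,24,25,26,27,28,29,30,31): 0⊕1⊕1⊕0⊕0⊕0⊕1⊕1⊕1⊕0⊕1⊕0⊕1⊕0⊕0⊕1 = 0
s16 (pos 16,17,18,19,20,21,22,23,24,25,26,27,28,29,30,31): 1⊕1⊕1⊕0⊕0⊕0⊕1⊕0⊕1⊕0⊕1⊕0⊕1⊕0⊕0⊕1 = 0
Syndrome s16…s1 = 00000 → no error.

00000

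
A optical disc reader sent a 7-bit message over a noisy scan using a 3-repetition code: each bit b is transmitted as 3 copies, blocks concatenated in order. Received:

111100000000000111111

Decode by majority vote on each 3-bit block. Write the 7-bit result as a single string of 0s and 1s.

1000011

Block 1 (111): 3 ones → 1
Block 2 (100): 1 one → 0
Block 3 (000): 0 ones → 0
Block 4 (000): 0 ones → 0
Block 5 (000): 0 ones → 0
Block 6 (111): 3 ones → 1
Block 7 (111): 3 ones → 1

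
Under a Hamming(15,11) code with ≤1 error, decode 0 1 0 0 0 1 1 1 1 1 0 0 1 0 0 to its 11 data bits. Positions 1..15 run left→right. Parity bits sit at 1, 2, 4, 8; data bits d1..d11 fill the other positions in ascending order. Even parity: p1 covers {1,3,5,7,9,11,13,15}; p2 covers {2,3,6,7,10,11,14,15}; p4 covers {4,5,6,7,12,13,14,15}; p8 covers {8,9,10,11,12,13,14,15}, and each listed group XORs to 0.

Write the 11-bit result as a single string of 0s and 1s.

s1 (pos 1,3,5,7,9,11,13,15): 0⊕0⊕0⊕1⊕1⊕0⊕1⊕0 = 1
s2 (pos 2,3,6,7,10,11,14,15): 1⊕0⊕1⊕1⊕1⊕0⊕0⊕0 = 0
s4 (pos 4,5,6,7,12,13,14,15): 0⊕0⊕1⊕1⊕0⊕1⊕0⊕0 = 1
s8 (pos 8,9,10,11,12,13,14,15): 1⊕1⊕1⊕0⊕0⊕1⊕0⊕0 = 0
Syndrome s8…s1 = 0101 → error at position 5.
Flip position 5: 010001111100100 → 010011111100100
Read data bits from positions 3,5,6,7,9,10,11,12,13,14,15: 01111100100

01111100100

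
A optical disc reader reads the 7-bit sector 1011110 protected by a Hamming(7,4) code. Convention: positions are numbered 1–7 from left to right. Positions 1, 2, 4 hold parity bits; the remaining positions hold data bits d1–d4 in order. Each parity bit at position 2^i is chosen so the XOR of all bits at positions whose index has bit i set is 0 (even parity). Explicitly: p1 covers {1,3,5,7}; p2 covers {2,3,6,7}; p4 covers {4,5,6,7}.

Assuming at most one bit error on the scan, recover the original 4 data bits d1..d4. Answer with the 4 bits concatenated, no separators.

1010

s1 (pos 1,3,5,7): 1⊕1⊕1⊕0 = 1
s2 (pos 2,3,6,7): 0⊕1⊕1⊕0 = 0
s4 (pos 4,5,6,7): 1⊕1⊕1⊕0 = 1
Syndrome s4…s1 = 101 → error at position 5.
Flip position 5: 1011110 → 1011010
Read data bits from positions 3,5,6,7: 1010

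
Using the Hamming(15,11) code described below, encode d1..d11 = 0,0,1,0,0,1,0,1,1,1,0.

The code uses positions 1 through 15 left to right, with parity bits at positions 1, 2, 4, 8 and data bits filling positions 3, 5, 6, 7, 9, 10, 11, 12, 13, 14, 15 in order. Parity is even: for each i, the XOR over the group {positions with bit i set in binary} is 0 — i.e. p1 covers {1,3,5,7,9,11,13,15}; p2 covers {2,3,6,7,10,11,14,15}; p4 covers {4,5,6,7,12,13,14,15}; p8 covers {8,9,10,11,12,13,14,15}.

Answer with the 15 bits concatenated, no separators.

110001000101110

Place data at non-parity positions: p1 p2 0 p4 0 1 0 p8 0 1 0 1 1 1 0
p1 (pos 1,3,5,7,9,11,13,15): XOR of data positions = 0⊕0⊕0⊕0⊕0⊕1⊕0 = 1
p2 (pos 2,3,6,7,10,11,14,15): XOR of data positions = 0⊕1⊕0⊕1⊕0⊕1⊕0 = 1
p4 (pos 4,5,6,7,12,13,14,15): XOR of data positions = 0⊕1⊕0⊕1⊕1⊕1⊕0 = 0
p8 (pos 8,9,10,11,12,13,14,15): XOR of data positions = 0⊕1⊕0⊕1⊕1⊕1⊕0 = 0
Codeword: 110001000101110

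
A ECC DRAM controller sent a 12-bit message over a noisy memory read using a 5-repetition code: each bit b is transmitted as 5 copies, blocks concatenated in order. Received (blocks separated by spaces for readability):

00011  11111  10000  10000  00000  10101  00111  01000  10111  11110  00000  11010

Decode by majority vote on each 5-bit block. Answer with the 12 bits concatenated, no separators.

010001101101

Block 1 (00011): 2 ones → 0
Block 2 (11111): 5 ones → 1
Block 3 (10000): 1 one → 0
Block 4 (10000): 1 one → 0
Block 5 (00000): 0 ones → 0
Block 6 (10101): 3 ones → 1
Block 7 (00111): 3 ones → 1
Block 8 (01000): 1 one → 0
Block 9 (10111): 4 ones → 1
Block 10 (11110): 4 ones → 1
Block 11 (00000): 0 ones → 0
Block 12 (11010): 3 ones → 1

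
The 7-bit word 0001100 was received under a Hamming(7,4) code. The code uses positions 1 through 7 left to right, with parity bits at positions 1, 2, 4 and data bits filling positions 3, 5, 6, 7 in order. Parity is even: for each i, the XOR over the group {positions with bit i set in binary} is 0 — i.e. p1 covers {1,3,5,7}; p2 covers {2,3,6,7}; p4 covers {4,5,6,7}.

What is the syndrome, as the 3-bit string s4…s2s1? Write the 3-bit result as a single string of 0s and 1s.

001

s1 (pos 1,3,5,7): 0⊕0⊕1⊕0 = 1
s2 (pos 2,3,6,7): 0⊕0⊕0⊕0 = 0
s4 (pos 4,5,6,7): 1⊕1⊕0⊕0 = 0
Syndrome s4…s1 = 001 → error at position 1.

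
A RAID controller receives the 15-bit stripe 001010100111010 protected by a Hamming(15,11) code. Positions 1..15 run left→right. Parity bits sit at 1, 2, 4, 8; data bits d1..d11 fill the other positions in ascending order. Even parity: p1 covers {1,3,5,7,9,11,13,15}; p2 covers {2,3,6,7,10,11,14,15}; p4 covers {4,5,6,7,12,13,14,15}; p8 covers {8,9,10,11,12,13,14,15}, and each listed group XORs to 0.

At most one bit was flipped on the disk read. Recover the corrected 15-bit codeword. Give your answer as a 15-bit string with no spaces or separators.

011010100111010

s1 (pos 1,3,5,7,9,11,13,15): 0⊕1⊕1⊕1⊕0⊕1⊕0⊕0 = 0
s2 (pos 2,3,6,7,10,11,14,15): 0⊕1⊕0⊕1⊕1⊕1⊕1⊕0 = 1
s4 (pos 4,5,6,7,12,13,14,15): 0⊕1⊕0⊕1⊕1⊕0⊕1⊕0 = 0
s8 (pos 8,9,10,11,12,13,14,15): 0⊕0⊕1⊕1⊕1⊕0⊕1⊕0 = 0
Syndrome s8…s1 = 0010 → error at position 2.
Flip position 2: 001010100111010 → 011010100111010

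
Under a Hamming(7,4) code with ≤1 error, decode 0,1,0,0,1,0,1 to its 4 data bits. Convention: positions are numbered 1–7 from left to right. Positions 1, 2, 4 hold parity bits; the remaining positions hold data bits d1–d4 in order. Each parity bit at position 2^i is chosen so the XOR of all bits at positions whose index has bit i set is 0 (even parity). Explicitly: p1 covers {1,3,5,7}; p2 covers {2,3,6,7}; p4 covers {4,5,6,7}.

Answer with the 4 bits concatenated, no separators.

0101

s1 (pos 1,3,5,7): 0⊕0⊕1⊕1 = 0
s2 (pos 2,3,6,7): 1⊕0⊕0⊕1 = 0
s4 (pos 4,5,6,7): 0⊕1⊕0⊕1 = 0
Syndrome s4…s1 = 000 → no error.
Read data bits from positions 3,5,6,7: 0101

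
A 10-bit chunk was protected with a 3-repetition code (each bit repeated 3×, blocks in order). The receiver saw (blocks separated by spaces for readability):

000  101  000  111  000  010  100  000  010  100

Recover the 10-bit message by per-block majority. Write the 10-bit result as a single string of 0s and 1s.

0101000000

Block 1 (000): 0 ones → 0
Block 2 (101): 2 ones → 1
Block 3 (000): 0 ones → 0
Block 4 (111): 3 ones → 1
Block 5 (000): 0 ones → 0
Block 6 (010): 1 one → 0
Block 7 (100): 1 one → 0
Block 8 (000): 0 ones → 0
Block 9 (010): 1 one → 0
Block 10 (100): 1 one → 0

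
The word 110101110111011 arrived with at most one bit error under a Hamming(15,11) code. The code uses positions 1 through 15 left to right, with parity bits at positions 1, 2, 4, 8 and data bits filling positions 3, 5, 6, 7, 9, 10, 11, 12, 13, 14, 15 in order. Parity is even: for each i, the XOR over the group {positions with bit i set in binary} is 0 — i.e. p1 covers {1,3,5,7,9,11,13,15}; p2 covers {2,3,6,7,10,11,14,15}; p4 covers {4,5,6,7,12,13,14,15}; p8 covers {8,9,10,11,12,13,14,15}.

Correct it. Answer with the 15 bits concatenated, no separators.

100101110111011

s1 (pos 1,3,5,7,9,11,13,15): 1⊕0⊕0⊕1⊕0⊕1⊕0⊕1 = 0
s2 (pos 2,3,6,7,10,11,14,15): 1⊕0⊕1⊕1⊕1⊕1⊕1⊕1 = 1
s4 (pos 4,5,6,7,12,13,14,15): 1⊕0⊕1⊕1⊕1⊕0⊕1⊕1 = 0
s8 (pos 8,9,10,11,12,13,14,15): 1⊕0⊕1⊕1⊕1⊕0⊕1⊕1 = 0
Syndrome s8…s1 = 0010 → error at position 2.
Flip position 2: 110101110111011 → 100101110111011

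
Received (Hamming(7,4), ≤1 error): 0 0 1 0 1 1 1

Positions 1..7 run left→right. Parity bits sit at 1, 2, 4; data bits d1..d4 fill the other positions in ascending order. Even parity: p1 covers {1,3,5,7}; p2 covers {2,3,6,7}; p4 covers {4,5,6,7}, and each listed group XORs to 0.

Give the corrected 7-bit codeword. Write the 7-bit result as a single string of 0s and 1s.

0010110

s1 (pos 1,3,5,7): 0⊕1⊕1⊕1 = 1
s2 (pos 2,3,6,7): 0⊕1⊕1⊕1 = 1
s4 (pos 4,5,6,7): 0⊕1⊕1⊕1 = 1
Syndrome s4…s1 = 111 → error at position 7.
Flip position 7: 0010111 → 0010110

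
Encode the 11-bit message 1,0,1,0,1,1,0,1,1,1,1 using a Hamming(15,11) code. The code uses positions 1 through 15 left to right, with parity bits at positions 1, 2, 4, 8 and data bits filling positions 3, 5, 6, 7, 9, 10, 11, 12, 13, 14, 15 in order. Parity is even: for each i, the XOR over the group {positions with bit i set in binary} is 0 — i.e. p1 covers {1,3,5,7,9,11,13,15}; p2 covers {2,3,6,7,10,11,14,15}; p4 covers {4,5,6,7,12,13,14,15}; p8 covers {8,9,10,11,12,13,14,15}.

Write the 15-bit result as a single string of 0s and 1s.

Place data at non-parity positions: p1 p2 1 p4 0 1 0 p8 1 1 0 1 1 1 1
p1 (pos 1,3,5,7,9,11,13,15): XOR of data positions = 1⊕0⊕0⊕1⊕0⊕1⊕1 = 0
p2 (pos 2,3,6,7,10,11,14,15): XOR of data positions = 1⊕1⊕0⊕1⊕0⊕1⊕1 = 1
p4 (pos 4,5,6,7,12,13,14,15): XOR of data positions = 0⊕1⊕0⊕1⊕1⊕1⊕1 = 1
p8 (pos 8,9,10,11,12,13,14,15): XOR of data positions = 1⊕1⊕0⊕1⊕1⊕1⊕1 = 0
Codeword: 011101001101111

011101001101111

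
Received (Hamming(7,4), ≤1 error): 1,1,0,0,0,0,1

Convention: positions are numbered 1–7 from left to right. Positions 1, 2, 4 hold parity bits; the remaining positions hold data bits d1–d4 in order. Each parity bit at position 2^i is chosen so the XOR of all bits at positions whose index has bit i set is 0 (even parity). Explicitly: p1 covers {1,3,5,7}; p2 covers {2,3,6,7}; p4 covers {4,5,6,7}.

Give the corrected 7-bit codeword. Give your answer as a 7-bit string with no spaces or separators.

1101001

s1 (pos 1,3,5,7): 1⊕0⊕0⊕1 = 0
s2 (pos 2,3,6,7): 1⊕0⊕0⊕1 = 0
s4 (pos 4,5,6,7): 0⊕0⊕0⊕1 = 1
Syndrome s4…s1 = 100 → error at position 4.
Flip position 4: 1100001 → 1101001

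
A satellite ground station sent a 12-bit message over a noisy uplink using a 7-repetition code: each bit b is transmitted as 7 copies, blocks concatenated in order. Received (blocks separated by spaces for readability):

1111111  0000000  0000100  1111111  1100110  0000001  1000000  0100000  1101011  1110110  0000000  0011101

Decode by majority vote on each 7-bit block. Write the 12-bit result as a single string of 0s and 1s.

Block 1 (1111111): 7 ones → 1
Block 2 (0000000): 0 ones → 0
Block 3 (0000100): 1 one → 0
Block 4 (1111111): 7 ones → 1
Block 5 (1100110): 4 ones → 1
Block 6 (0000001): 1 one → 0
Block 7 (1000000): 1 one → 0
Block 8 (0100000): 1 one → 0
Block 9 (1101011): 5 ones → 1
Block 10 (1110110): 5 ones → 1
Block 11 (0000000): 0 ones → 0
Block 12 (0011101): 4 ones → 1

100110001101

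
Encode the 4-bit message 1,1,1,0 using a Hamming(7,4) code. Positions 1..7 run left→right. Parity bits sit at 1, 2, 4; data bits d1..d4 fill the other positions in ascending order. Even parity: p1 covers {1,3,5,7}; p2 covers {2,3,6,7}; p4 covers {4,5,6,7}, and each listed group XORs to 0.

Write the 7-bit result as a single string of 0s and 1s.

Place data at non-parity positions: p1 p2 1 p4 1 1 0
p1 (pos 1,3,5,7): XOR of data positions = 1⊕1⊕0 = 0
p2 (pos 2,3,6,7): XOR of data positions = 1⊕1⊕0 = 0
p4 (pos 4,5,6,7): XOR of data positions = 1⊕1⊕0 = 0
Codeword: 0010110

0010110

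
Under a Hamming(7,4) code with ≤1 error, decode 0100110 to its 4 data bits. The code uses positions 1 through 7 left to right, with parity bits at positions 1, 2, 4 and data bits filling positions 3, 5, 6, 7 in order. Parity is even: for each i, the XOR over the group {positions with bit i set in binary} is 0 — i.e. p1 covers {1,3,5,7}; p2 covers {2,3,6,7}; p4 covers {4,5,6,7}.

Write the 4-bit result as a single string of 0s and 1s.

0110

s1 (pos 1,3,5,7): 0⊕0⊕1⊕0 = 1
s2 (pos 2,3,6,7): 1⊕0⊕1⊕0 = 0
s4 (pos 4,5,6,7): 0⊕1⊕1⊕0 = 0
Syndrome s4…s1 = 001 → error at position 1.
Flip position 1: 0100110 → 1100110
Read data bits from positions 3,5,6,7: 0110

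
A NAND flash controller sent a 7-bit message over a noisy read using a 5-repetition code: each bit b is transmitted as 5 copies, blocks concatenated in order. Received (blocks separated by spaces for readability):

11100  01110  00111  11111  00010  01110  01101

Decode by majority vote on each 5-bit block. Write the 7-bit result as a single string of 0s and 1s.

1111011

Block 1 (11100): 3 ones → 1
Block 2 (01110): 3 ones → 1
Block 3 (00111): 3 ones → 1
Block 4 (11111): 5 ones → 1
Block 5 (00010): 1 one → 0
Block 6 (01110): 3 ones → 1
Block 7 (01101): 3 ones → 1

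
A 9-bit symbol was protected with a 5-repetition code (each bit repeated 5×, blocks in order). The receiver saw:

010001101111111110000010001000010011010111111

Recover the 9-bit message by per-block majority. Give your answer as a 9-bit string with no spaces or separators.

Block 1 (01000): 1 one → 0
Block 2 (11011): 4 ones → 1
Block 3 (11111): 5 ones → 1
Block 4 (11000): 2 ones → 0
Block 5 (00100): 1 one → 0
Block 6 (01000): 1 one → 0
Block 7 (01001): 2 ones → 0
Block 8 (10101): 3 ones → 1
Block 9 (11111): 5 ones → 1

011000011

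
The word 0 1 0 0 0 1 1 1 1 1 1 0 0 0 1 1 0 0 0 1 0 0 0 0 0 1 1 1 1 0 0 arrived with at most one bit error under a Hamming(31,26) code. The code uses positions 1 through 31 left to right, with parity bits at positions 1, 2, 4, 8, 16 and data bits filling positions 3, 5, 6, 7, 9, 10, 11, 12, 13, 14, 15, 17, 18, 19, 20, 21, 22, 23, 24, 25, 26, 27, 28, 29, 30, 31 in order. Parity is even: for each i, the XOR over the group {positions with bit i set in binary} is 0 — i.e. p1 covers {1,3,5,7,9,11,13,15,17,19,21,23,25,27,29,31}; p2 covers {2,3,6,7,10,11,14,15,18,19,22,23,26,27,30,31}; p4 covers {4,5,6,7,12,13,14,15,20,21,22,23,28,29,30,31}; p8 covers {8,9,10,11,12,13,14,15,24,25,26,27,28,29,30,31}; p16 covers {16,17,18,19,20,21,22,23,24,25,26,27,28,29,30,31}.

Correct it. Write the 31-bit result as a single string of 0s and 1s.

s1 (pos 1,3,5,7,9,11,13,15,17,19,21,23,25,27,29,31): 0⊕0⊕0⊕1⊕1⊕1⊕0⊕1⊕0⊕0⊕0⊕0⊕0⊕1⊕1⊕0 = 0
s2 (pos 2,3,6,7,10,11,14,15,18,19,22,23,26,27,30,31): 1⊕0⊕1⊕1⊕1⊕1⊕0⊕1⊕0⊕0⊕0⊕0⊕1⊕1⊕0⊕0 = 0
s4 (pos 4,5,6,7,12,13,14,15,20,21,22,23,28,29,30,31): 0⊕0⊕1⊕1⊕0⊕0⊕0⊕1⊕1⊕0⊕0⊕0⊕1⊕1⊕0⊕0 = 0
s8 (pos 8,9,10,11,12,13,14,15,24,25,26,27,28,29,30,31): 1⊕1⊕1⊕1⊕0⊕0⊕0⊕1⊕0⊕0⊕1⊕1⊕1⊕1⊕0⊕0 = 1
s16 (pos 16,17,18,19,20,21,22,23,24,25,26,27,28,29,30,31): 1⊕0⊕0⊕0⊕1⊕0⊕0⊕0⊕0⊕0⊕1⊕1⊕1⊕1⊕0⊕0 = 0
Syndrome s16…s1 = 01000 → error at position 8.
Flip position 8: 0100011111100011000100000111100 → 0100011011100011000100000111100

0100011011100011000100000111100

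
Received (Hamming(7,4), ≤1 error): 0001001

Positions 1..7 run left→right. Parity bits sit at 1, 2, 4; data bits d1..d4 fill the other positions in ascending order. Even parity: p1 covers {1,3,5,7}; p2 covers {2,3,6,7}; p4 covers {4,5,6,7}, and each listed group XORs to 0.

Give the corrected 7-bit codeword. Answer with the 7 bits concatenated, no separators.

s1 (pos 1,3,5,7): 0⊕0⊕0⊕1 = 1
s2 (pos 2,3,6,7): 0⊕0⊕0⊕1 = 1
s4 (pos 4,5,6,7): 1⊕0⊕0⊕1 = 0
Syndrome s4…s1 = 011 → error at position 3.
Flip position 3: 0001001 → 0011001

0011001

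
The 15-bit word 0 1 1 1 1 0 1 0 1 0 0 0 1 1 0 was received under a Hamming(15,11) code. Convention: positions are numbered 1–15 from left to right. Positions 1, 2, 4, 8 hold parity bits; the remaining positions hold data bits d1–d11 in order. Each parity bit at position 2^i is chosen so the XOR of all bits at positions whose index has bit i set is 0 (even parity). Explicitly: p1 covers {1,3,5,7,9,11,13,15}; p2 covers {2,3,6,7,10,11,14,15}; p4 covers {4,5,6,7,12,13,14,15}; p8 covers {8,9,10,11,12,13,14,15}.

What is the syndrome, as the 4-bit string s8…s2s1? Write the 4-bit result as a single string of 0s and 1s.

1101

s1 (pos 1,3,5,7,9,11,13,15): 0⊕1⊕1⊕1⊕1⊕0⊕1⊕0 = 1
s2 (pos 2,3,6,7,10,11,14,15): 1⊕1⊕0⊕1⊕0⊕0⊕1⊕0 = 0
s4 (pos 4,5,6,7,12,13,14,15): 1⊕1⊕0⊕1⊕0⊕1⊕1⊕0 = 1
s8 (pos 8,9,10,11,12,13,14,15): 0⊕1⊕0⊕0⊕0⊕1⊕1⊕0 = 1
Syndrome s8…s1 = 1101 → error at position 13.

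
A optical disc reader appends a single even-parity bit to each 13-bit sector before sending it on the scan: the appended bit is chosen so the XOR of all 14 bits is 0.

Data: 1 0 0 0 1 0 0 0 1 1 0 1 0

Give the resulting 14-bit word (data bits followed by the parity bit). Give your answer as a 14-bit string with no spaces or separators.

10001000110101

XOR of the 13 data bits: 1⊕0⊕0⊕0⊕1⊕0⊕0⊕0⊕1⊕1⊕0⊕1⊕0 = 1
Parity bit = 1 (so all 14 bits XOR to 0).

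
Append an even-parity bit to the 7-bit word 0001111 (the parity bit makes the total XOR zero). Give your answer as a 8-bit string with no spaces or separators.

XOR of the 7 data bits: 0⊕0⊕0⊕1⊕1⊕1⊕1 = 0
Parity bit = 0 (so all 8 bits XOR to 0).

00011110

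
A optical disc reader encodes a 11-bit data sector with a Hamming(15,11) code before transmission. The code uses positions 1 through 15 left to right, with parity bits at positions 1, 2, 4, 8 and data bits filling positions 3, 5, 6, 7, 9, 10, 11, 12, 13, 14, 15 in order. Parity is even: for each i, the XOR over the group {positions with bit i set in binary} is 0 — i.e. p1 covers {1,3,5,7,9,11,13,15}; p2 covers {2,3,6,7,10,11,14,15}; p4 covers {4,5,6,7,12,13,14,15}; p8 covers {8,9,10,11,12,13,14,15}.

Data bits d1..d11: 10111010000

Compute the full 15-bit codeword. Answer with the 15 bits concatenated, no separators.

Place data at non-parity positions: p1 p2 1 p4 0 1 1 p8 1 0 1 0 0 0 0
p1 (pos 1,3,5,7,9,11,13,15): XOR of data positions = 1⊕0⊕1⊕1⊕1⊕0⊕0 = 0
p2 (pos 2,3,6,7,10,11,14,15): XOR of data positions = 1⊕1⊕1⊕0⊕1⊕0⊕0 = 0
p4 (pos 4,5,6,7,12,13,14,15): XOR of data positions = 0⊕1⊕1⊕0⊕0⊕0⊕0 = 0
p8 (pos 8,9,10,11,12,13,14,15): XOR of data positions = 1⊕0⊕1⊕0⊕0⊕0⊕0 = 0
Codeword: 001001101010000

001001101010000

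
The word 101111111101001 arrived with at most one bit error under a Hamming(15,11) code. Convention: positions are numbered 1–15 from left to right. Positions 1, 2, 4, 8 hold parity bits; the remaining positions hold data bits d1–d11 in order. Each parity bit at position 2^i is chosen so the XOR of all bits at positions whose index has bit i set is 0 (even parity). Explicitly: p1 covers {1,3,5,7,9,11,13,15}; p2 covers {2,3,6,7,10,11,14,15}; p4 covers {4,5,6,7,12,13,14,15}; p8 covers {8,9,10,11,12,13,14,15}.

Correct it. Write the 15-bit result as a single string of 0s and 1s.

s1 (pos 1,3,5,7,9,11,13,15): 1⊕1⊕1⊕1⊕1⊕0⊕0⊕1 = 0
s2 (pos 2,3,6,7,10,11,14,15): 0⊕1⊕1⊕1⊕1⊕0⊕0⊕1 = 1
s4 (pos 4,5,6,7,12,13,14,15): 1⊕1⊕1⊕1⊕1⊕0⊕0⊕1 = 0
s8 (pos 8,9,10,11,12,13,14,15): 1⊕1⊕1⊕0⊕1⊕0⊕0⊕1 = 1
Syndrome s8…s1 = 1010 → error at position 10.
Flip position 10: 101111111101001 → 101111111001001

101111111001001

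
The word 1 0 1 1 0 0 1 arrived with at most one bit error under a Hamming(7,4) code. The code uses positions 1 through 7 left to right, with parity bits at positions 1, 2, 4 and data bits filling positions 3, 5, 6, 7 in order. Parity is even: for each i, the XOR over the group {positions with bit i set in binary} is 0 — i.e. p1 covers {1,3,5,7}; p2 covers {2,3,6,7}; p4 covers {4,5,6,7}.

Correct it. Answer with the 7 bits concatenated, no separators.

s1 (pos 1,3,5,7): 1⊕1⊕0⊕1 = 1
s2 (pos 2,3,6,7): 0⊕1⊕0⊕1 = 0
s4 (pos 4,5,6,7): 1⊕0⊕0⊕1 = 0
Syndrome s4…s1 = 001 → error at position 1.
Flip position 1: 1011001 → 0011001

0011001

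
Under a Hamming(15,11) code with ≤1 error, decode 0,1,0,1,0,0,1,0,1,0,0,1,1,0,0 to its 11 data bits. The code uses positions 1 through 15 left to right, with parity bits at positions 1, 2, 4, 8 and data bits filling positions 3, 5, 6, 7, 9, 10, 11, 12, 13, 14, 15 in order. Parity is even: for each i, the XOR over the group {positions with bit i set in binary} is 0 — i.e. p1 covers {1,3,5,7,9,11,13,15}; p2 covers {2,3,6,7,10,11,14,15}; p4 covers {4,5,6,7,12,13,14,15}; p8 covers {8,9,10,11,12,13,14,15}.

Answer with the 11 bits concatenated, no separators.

s1 (pos 1,3,5,7,9,11,13,15): 0⊕0⊕0⊕1⊕1⊕0⊕1⊕0 = 1
s2 (pos 2,3,6,7,10,11,14,15): 1⊕0⊕0⊕1⊕0⊕0⊕0⊕0 = 0
s4 (pos 4,5,6,7,12,13,14,15): 1⊕0⊕0⊕1⊕1⊕1⊕0⊕0 = 0
s8 (pos 8,9,10,11,12,13,14,15): 0⊕1⊕0⊕0⊕1⊕1⊕0⊕0 = 1
Syndrome s8…s1 = 1001 → error at position 9.
Flip position 9: 010100101001100 → 010100100001100
Read data bits from positions 3,5,6,7,9,10,11,12,13,14,15: 00010001100

00010001100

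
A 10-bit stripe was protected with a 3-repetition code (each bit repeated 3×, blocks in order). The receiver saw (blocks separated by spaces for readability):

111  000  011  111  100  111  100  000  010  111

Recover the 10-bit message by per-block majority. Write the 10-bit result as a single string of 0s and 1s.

1011010001

Block 1 (111): 3 ones → 1
Block 2 (000): 0 ones → 0
Block 3 (011): 2 ones → 1
Block 4 (111): 3 ones → 1
Block 5 (100): 1 one → 0
Block 6 (111): 3 ones → 1
Block 7 (100): 1 one → 0
Block 8 (000): 0 ones → 0
Block 9 (010): 1 one → 0
Block 10 (111): 3 ones → 1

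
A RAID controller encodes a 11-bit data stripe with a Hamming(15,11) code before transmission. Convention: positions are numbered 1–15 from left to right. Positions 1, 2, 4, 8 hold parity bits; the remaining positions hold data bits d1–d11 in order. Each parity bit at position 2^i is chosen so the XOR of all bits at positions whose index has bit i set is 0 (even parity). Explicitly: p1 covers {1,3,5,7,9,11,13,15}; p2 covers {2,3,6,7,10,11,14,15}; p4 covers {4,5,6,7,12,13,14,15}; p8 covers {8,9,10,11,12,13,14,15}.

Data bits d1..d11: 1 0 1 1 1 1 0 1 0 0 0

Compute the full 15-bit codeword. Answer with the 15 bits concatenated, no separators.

101101111101000

Place data at non-parity positions: p1 p2 1 p4 0 1 1 p8 1 1 0 1 0 0 0
p1 (pos 1,3,5,7,9,11,13,15): XOR of data positions = 1⊕0⊕1⊕1⊕0⊕0⊕0 = 1
p2 (pos 2,3,6,7,10,11,14,15): XOR of data positions = 1⊕1⊕1⊕1⊕0⊕0⊕0 = 0
p4 (pos 4,5,6,7,12,13,14,15): XOR of data positions = 0⊕1⊕1⊕1⊕0⊕0⊕0 = 1
p8 (pos 8,9,10,11,12,13,14,15): XOR of data positions = 1⊕1⊕0⊕1⊕0⊕0⊕0 = 1
Codeword: 101101111101000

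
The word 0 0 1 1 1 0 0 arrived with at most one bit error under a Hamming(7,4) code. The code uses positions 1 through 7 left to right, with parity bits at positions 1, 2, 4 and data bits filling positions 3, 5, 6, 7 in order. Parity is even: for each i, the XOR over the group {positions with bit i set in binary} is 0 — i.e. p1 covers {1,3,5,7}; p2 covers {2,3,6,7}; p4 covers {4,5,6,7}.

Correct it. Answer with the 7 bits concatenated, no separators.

s1 (pos 1,3,5,7): 0⊕1⊕1⊕0 = 0
s2 (pos 2,3,6,7): 0⊕1⊕0⊕0 = 1
s4 (pos 4,5,6,7): 1⊕1⊕0⊕0 = 0
Syndrome s4…s1 = 010 → error at position 2.
Flip position 2: 0011100 → 0111100

0111100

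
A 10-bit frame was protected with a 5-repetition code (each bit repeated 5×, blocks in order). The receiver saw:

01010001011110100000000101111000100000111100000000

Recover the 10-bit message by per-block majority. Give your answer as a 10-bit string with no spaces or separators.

0010010000

Block 1 (01010): 2 ones → 0
Block 2 (00101): 2 ones → 0
Block 3 (11101): 4 ones → 1
Block 4 (00000): 0 ones → 0
Block 5 (00010): 1 one → 0
Block 6 (11110): 4 ones → 1
Block 7 (00100): 1 one → 0
Block 8 (00011): 2 ones → 0
Block 9 (11000): 2 ones → 0
Block 10 (00000): 0 ones → 0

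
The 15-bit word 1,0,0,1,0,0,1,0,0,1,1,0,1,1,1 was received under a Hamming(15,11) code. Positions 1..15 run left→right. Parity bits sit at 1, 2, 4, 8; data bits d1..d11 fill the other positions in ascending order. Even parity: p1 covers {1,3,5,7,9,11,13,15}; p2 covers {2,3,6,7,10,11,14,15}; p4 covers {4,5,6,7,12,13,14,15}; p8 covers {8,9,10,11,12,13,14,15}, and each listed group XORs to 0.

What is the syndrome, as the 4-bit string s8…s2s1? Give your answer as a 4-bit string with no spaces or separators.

s1 (pos 1,3,5,7,9,11,13,15): 1⊕0⊕0⊕1⊕0⊕1⊕1⊕1 = 1
s2 (pos 2,3,6,7,10,11,14,15): 0⊕0⊕0⊕1⊕1⊕1⊕1⊕1 = 1
s4 (pos 4,5,6,7,12,13,14,15): 1⊕0⊕0⊕1⊕0⊕1⊕1⊕1 = 1
s8 (pos 8,9,10,11,12,13,14,15): 0⊕0⊕1⊕1⊕0⊕1⊕1⊕1 = 1
Syndrome s8…s1 = 1111 → error at position 15.

1111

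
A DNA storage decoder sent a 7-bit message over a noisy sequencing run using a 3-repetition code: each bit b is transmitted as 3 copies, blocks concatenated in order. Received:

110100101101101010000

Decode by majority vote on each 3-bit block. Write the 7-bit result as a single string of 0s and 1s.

1011100

Block 1 (110): 2 ones → 1
Block 2 (100): 1 one → 0
Block 3 (101): 2 ones → 1
Block 4 (101): 2 ones → 1
Block 5 (101): 2 ones → 1
Block 6 (010): 1 one → 0
Block 7 (000): 0 ones → 0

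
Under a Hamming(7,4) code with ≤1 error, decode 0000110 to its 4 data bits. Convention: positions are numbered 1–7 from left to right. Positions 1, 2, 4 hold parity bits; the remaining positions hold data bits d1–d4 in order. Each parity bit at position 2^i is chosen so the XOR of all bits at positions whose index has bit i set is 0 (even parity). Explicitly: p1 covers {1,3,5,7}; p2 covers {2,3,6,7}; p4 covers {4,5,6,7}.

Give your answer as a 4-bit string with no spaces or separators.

1110

s1 (pos 1,3,5,7): 0⊕0⊕1⊕0 = 1
s2 (pos 2,3,6,7): 0⊕0⊕1⊕0 = 1
s4 (pos 4,5,6,7): 0⊕1⊕1⊕0 = 0
Syndrome s4…s1 = 011 → error at position 3.
Flip position 3: 0000110 → 0010110
Read data bits from positions 3,5,6,7: 1110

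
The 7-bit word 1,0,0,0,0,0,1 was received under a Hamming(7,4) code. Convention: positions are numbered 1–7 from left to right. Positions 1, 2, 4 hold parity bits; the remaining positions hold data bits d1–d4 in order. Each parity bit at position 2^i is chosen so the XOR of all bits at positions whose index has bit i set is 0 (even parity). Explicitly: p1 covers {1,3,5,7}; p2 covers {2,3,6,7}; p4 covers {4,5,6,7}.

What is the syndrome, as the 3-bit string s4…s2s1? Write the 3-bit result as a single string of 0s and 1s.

s1 (pos 1,3,5,7): 1⊕0⊕0⊕1 = 0
s2 (pos 2,3,6,7): 0⊕0⊕0⊕1 = 1
s4 (pos 4,5,6,7): 0⊕0⊕0⊕1 = 1
Syndrome s4…s1 = 110 → error at position 6.

110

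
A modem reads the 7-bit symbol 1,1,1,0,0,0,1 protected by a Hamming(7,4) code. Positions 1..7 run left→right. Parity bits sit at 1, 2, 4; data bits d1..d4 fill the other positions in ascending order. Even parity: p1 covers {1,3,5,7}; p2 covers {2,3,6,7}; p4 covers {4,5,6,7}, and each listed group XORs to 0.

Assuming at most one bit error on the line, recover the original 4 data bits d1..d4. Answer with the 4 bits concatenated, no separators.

1000

s1 (pos 1,3,5,7): 1⊕1⊕0⊕1 = 1
s2 (pos 2,3,6,7): 1⊕1⊕0⊕1 = 1
s4 (pos 4,5,6,7): 0⊕0⊕0⊕1 = 1
Syndrome s4…s1 = 111 → error at position 7.
Flip position 7: 1110001 → 1110000
Read data bits from positions 3,5,6,7: 1000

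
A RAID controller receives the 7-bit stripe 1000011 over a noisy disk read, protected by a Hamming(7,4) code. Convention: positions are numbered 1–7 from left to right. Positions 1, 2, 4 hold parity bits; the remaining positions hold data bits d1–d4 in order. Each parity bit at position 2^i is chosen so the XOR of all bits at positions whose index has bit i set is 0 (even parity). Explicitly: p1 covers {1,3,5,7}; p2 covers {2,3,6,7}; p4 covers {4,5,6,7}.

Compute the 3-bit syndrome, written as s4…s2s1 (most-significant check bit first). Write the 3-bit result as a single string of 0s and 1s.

000

s1 (pos 1,3,5,7): 1⊕0⊕0⊕1 = 0
s2 (pos 2,3,6,7): 0⊕0⊕1⊕1 = 0
s4 (pos 4,5,6,7): 0⊕0⊕1⊕1 = 0
Syndrome s4…s1 = 000 → no error.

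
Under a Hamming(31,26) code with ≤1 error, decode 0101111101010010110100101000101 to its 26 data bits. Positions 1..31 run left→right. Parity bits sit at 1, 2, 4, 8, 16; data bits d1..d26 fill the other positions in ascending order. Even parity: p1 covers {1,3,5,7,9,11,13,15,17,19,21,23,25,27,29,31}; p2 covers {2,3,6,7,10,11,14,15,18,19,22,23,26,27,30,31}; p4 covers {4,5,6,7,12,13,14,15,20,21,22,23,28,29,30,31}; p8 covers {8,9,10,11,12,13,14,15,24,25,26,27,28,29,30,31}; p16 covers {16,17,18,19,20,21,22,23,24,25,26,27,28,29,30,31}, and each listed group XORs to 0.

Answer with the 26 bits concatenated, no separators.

01110101001110100111000101

s1 (pos 1,3,5,7,9,11,13,15,17,19,21,23,25,27,29,31): 0⊕0⊕1⊕1⊕0⊕0⊕0⊕1⊕1⊕0⊕0⊕1⊕1⊕0⊕1⊕1 = 0
s2 (pos 2,3,6,7,10,11,14,15,18,19,22,23,26,27,30,31): 1⊕0⊕1⊕1⊕1⊕0⊕0⊕1⊕1⊕0⊕0⊕1⊕0⊕0⊕0⊕1 = 0
s4 (pos 4,5,6,7,12,13,14,15,20,21,22,23,28,29,30,31): 1⊕1⊕1⊕1⊕1⊕0⊕0⊕1⊕1⊕0⊕0⊕1⊕0⊕1⊕0⊕1 = 0
s8 (pos 8,9,10,11,12,13,14,15,24,25,26,27,28,29,30,31): 1⊕0⊕1⊕0⊕1⊕0⊕0⊕1⊕0⊕1⊕0⊕0⊕0⊕1⊕0⊕1 = 1
s16 (pos 16,17,18,19,20,21,22,23,24,25,26,27,28,29,30,31): 0⊕1⊕1⊕0⊕1⊕0⊕0⊕1⊕0⊕1⊕0⊕0⊕0⊕1⊕0⊕1 = 1
Syndrome s16…s1 = 11000 → error at position 24.
Flip position 24: 0101111101010010110100101000101 → 0101111101010010110100111000101
Read data bits from positions 3,5,6,7,9,10,11,12,13,14,15,17,18,19,20,21,22,23,24,25,26,27,28,29,30,31: 01110101001110100111000101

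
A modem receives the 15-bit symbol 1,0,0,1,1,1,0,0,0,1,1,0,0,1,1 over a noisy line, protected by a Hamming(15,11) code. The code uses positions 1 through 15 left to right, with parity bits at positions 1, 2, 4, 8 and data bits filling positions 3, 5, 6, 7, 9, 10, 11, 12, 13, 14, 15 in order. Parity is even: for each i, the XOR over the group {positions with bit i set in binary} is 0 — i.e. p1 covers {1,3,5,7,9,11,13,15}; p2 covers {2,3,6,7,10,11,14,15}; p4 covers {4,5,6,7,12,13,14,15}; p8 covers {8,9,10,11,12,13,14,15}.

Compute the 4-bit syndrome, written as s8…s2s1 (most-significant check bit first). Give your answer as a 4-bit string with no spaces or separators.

0110

s1 (pos 1,3,5,7,9,11,13,15): 1⊕0⊕1⊕0⊕0⊕1⊕0⊕1 = 0
s2 (pos 2,3,6,7,10,11,14,15): 0⊕0⊕1⊕0⊕1⊕1⊕1⊕1 = 1
s4 (pos 4,5,6,7,12,13,14,15): 1⊕1⊕1⊕0⊕0⊕0⊕1⊕1 = 1
s8 (pos 8,9,10,11,12,13,14,15): 0⊕0⊕1⊕1⊕0⊕0⊕1⊕1 = 0
Syndrome s8…s1 = 0110 → error at position 6.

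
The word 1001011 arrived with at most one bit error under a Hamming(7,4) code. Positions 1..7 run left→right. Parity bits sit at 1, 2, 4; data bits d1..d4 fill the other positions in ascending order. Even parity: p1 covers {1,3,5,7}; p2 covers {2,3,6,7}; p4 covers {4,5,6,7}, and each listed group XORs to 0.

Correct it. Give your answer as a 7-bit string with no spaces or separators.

1000011

s1 (pos 1,3,5,7): 1⊕0⊕0⊕1 = 0
s2 (pos 2,3,6,7): 0⊕0⊕1⊕1 = 0
s4 (pos 4,5,6,7): 1⊕0⊕1⊕1 = 1
Syndrome s4…s1 = 100 → error at position 4.
Flip position 4: 1001011 → 1000011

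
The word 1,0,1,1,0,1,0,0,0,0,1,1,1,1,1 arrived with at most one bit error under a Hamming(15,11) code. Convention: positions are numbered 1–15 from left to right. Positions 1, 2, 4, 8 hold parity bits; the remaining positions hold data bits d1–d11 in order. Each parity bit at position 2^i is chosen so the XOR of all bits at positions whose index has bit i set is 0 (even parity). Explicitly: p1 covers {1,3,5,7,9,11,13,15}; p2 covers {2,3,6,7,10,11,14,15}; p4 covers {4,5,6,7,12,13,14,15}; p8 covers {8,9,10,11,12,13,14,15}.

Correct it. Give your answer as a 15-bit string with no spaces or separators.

101101000001111

s1 (pos 1,3,5,7,9,11,13,15): 1⊕1⊕0⊕0⊕0⊕1⊕1⊕1 = 1
s2 (pos 2,3,6,7,10,11,14,15): 0⊕1⊕1⊕0⊕0⊕1⊕1⊕1 = 1
s4 (pos 4,5,6,7,12,13,14,15): 1⊕0⊕1⊕0⊕1⊕1⊕1⊕1 = 0
s8 (pos 8,9,10,11,12,13,14,15): 0⊕0⊕0⊕1⊕1⊕1⊕1⊕1 = 1
Syndrome s8…s1 = 1011 → error at position 11.
Flip position 11: 101101000011111 → 101101000001111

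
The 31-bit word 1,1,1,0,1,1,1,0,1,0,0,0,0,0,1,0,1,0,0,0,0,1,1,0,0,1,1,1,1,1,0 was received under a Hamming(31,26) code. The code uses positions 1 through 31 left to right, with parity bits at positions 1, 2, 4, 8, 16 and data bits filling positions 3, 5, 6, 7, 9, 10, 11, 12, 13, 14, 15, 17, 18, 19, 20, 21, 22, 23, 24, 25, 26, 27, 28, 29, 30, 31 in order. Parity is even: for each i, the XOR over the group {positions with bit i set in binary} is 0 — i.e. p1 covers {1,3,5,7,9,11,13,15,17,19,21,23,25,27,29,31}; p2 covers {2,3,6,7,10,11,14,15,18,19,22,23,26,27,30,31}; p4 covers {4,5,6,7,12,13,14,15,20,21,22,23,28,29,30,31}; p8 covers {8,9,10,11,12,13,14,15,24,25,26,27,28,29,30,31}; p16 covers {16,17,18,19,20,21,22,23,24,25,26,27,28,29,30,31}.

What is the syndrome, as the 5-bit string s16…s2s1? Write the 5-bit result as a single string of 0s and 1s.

s1 (pos 1,3,5,7,9,11,13,15,17,19,21,23,25,27,29,31): 1⊕1⊕1⊕1⊕1⊕0⊕0⊕1⊕1⊕0⊕0⊕1⊕0⊕1⊕1⊕0 = 0
s2 (pos 2,3,6,7,10,11,14,15,18,19,22,23,26,27,30,31): 1⊕1⊕1⊕1⊕0⊕0⊕0⊕1⊕0⊕0⊕1⊕1⊕1⊕1⊕1⊕0 = 0
s4 (pos 4,5,6,7,12,13,14,15,20,21,22,23,28,29,30,31): 0⊕1⊕1⊕1⊕0⊕0⊕0⊕1⊕0⊕0⊕1⊕1⊕1⊕1⊕1⊕0 = 1
s8 (pos 8,9,10,11,12,13,14,15,24,25,26,27,28,29,30,31): 0⊕1⊕0⊕0⊕0⊕0⊕0⊕1⊕0⊕0⊕1⊕1⊕1⊕1⊕1⊕0 = 1
s16 (pos 16,17,18,19,20,21,22,23,24,25,26,27,28,29,30,31): 0⊕1⊕0⊕0⊕0⊕0⊕1⊕1⊕0⊕0⊕1⊕1⊕1⊕1⊕1⊕0 = 0
Syndrome s16…s1 = 01100 → error at position 12.

01100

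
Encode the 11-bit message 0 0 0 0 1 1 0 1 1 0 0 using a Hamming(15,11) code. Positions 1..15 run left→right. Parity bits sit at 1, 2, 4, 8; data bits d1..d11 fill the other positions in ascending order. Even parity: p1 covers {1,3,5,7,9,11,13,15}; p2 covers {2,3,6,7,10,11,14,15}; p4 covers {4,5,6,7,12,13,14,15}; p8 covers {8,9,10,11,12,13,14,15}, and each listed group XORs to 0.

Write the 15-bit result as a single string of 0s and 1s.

Place data at non-parity positions: p1 p2 0 p4 0 0 0 p8 1 1 0 1 1 0 0
p1 (pos 1,3,5,7,9,11,13,15): XOR of data positions = 0⊕0⊕0⊕1⊕0⊕1⊕0 = 0
p2 (pos 2,3,6,7,10,11,14,15): XOR of data positions = 0⊕0⊕0⊕1⊕0⊕0⊕0 = 1
p4 (pos 4,5,6,7,12,13,14,15): XOR of data positions = 0⊕0⊕0⊕1⊕1⊕0⊕0 = 0
p8 (pos 8,9,10,11,12,13,14,15): XOR of data positions = 1⊕1⊕0⊕1⊕1⊕0⊕0 = 0
Codeword: 010000001101100

010000001101100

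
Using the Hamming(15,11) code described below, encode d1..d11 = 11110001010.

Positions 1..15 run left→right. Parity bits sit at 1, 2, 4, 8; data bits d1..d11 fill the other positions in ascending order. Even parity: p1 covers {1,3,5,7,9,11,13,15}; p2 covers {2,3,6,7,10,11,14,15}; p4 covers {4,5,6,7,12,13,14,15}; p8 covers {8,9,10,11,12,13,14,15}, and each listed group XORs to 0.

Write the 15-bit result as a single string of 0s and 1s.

101111100001010

Place data at non-parity positions: p1 p2 1 p4 1 1 1 p8 0 0 0 1 0 1 0
p1 (pos 1,3,5,7,9,11,13,15): XOR of data positions = 1⊕1⊕1⊕0⊕0⊕0⊕0 = 1
p2 (pos 2,3,6,7,10,11,14,15): XOR of data positions = 1⊕1⊕1⊕0⊕0⊕1⊕0 = 0
p4 (pos 4,5,6,7,12,13,14,15): XOR of data positions = 1⊕1⊕1⊕1⊕0⊕1⊕0 = 1
p8 (pos 8,9,10,11,12,13,14,15): XOR of data positions = 0⊕0⊕0⊕1⊕0⊕1⊕0 = 0
Codeword: 101111100001010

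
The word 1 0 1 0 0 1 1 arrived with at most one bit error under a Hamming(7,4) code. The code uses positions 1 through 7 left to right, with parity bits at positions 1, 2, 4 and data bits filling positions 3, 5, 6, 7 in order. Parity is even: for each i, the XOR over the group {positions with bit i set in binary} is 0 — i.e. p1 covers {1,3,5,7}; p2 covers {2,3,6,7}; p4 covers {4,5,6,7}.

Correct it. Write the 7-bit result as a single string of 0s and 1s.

s1 (pos 1,3,5,7): 1⊕1⊕0⊕1 = 1
s2 (pos 2,3,6,7): 0⊕1⊕1⊕1 = 1
s4 (pos 4,5,6,7): 0⊕0⊕1⊕1 = 0
Syndrome s4…s1 = 011 → error at position 3.
Flip position 3: 1010011 → 1000011

1000011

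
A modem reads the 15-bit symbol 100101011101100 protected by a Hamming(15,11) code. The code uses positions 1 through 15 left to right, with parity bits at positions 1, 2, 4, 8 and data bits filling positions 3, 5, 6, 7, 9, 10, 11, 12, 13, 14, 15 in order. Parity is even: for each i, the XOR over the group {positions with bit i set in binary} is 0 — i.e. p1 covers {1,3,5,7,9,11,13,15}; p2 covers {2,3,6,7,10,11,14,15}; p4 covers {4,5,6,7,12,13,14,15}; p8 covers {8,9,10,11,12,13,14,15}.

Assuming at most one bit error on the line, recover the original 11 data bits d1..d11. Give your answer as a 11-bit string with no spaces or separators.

00100101100

s1 (pos 1,3,5,7,9,11,13,15): 1⊕0⊕0⊕0⊕1⊕0⊕1⊕0 = 1
s2 (pos 2,3,6,7,10,11,14,15): 0⊕0⊕1⊕0⊕1⊕0⊕0⊕0 = 0
s4 (pos 4,5,6,7,12,13,14,15): 1⊕0⊕1⊕0⊕1⊕1⊕0⊕0 = 0
s8 (pos 8,9,10,11,12,13,14,15): 1⊕1⊕1⊕0⊕1⊕1⊕0⊕0 = 1
Syndrome s8…s1 = 1001 → error at position 9.
Flip position 9: 100101011101100 → 100101010101100
Read data bits from positions 3,5,6,7,9,10,11,12,13,14,15: 00100101100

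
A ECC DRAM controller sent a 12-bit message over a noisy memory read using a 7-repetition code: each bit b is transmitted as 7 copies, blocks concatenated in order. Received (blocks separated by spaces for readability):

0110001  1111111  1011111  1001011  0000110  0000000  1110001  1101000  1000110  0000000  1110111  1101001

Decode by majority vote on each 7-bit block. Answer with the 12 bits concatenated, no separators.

Block 1 (0110001): 3 ones → 0
Block 2 (1111111): 7 ones → 1
Block 3 (1011111): 6 ones → 1
Block 4 (1001011): 4 ones → 1
Block 5 (0000110): 2 ones → 0
Block 6 (0000000): 0 ones → 0
Block 7 (1110001): 4 ones → 1
Block 8 (1101000): 3 ones → 0
Block 9 (1000110): 3 ones → 0
Block 10 (0000000): 0 ones → 0
Block 11 (1110111): 6 ones → 1
Block 12 (1101001): 4 ones → 1

011100100011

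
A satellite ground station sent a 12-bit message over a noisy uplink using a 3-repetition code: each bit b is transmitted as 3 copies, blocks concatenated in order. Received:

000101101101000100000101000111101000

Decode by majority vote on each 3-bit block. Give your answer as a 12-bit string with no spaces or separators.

Block 1 (000): 0 ones → 0
Block 2 (101): 2 ones → 1
Block 3 (101): 2 ones → 1
Block 4 (101): 2 ones → 1
Block 5 (000): 0 ones → 0
Block 6 (100): 1 one → 0
Block 7 (000): 0 ones → 0
Block 8 (101): 2 ones → 1
Block 9 (000): 0 ones → 0
Block 10 (111): 3 ones → 1
Block 11 (101): 2 ones → 1
Block 12 (000): 0 ones → 0

011100010110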